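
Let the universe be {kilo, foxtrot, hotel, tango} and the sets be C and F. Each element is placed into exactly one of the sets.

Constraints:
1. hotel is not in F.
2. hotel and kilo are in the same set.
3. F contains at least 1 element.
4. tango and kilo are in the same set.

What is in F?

F = {foxtrot}

From (1): hotel ∉ F.
(2): kilo matches hotel: kilo ∉ F.
(4): tango matches kilo: tango ∉ F.
Only one set left: kilo ∈ C.
Only one set left: hotel ∈ C.
Only one set left: tango ∈ C.
(3): only 1 candidates remain for F, so all are in.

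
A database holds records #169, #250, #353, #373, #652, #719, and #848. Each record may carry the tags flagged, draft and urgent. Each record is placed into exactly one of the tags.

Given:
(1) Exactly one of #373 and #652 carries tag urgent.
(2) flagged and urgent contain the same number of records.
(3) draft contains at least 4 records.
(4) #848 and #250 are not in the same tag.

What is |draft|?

5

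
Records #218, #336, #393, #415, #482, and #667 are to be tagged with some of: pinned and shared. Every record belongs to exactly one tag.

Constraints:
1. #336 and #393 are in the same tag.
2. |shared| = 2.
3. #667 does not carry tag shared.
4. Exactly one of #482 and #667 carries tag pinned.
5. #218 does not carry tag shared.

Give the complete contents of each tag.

pinned = {#218, #336, #393, #667}; shared = {#415, #482}

From (3): #667 ∉ shared.
From (5): #218 ∉ shared.
Only one tag left: #218 ∈ pinned.
Only one tag left: #667 ∈ pinned.
(4) (exactly one): #482 ∉ pinned.
Only one tag left: #482 ∈ shared.
Suppose #336 ∉ pinned: no assignment then satisfies all the clues, so #336 ∈ pinned.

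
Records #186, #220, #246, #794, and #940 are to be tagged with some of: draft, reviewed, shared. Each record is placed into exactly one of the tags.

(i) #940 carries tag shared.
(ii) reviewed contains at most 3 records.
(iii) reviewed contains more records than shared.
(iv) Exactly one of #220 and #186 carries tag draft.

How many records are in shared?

From (i): #940 ∈ shared.
Suppose #186 ∈ shared: no assignment then satisfies all the clues, so #186 ∉ shared.

1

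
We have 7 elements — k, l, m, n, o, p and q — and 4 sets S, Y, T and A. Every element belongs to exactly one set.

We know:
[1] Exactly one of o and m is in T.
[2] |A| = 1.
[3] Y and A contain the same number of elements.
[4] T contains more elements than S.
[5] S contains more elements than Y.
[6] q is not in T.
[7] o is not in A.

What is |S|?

2

From (6): q ∉ T.
From (7): o ∉ A.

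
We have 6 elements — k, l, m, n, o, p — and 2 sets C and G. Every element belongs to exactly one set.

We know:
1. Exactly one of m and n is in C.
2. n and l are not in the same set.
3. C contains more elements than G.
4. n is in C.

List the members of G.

From (4): n ∈ C.
(1) (exactly one): m ∉ C.
(2): l ∉ C.
Only one set left: l ∈ G.
Only one set left: m ∈ G.
Suppose k ∈ G: no assignment then satisfies all the clues, so k ∉ G.

G = {l, m}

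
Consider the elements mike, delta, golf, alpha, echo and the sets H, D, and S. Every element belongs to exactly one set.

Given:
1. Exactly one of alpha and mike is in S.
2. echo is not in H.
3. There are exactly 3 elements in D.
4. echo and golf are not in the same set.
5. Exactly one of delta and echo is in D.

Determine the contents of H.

H = {}

From (2): echo ∉ H.
Suppose mike ∈ H: no assignment then satisfies all the clues, so mike ∉ H.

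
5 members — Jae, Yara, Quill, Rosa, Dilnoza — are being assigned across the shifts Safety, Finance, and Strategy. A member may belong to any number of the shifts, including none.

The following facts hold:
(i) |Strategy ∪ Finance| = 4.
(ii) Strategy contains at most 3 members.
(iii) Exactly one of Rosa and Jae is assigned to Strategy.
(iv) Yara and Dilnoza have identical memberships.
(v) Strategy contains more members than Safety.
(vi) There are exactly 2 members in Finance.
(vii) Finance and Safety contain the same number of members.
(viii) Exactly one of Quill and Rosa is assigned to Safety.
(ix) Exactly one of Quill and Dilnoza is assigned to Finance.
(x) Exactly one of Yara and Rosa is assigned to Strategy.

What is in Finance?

Finance = {Jae, Quill}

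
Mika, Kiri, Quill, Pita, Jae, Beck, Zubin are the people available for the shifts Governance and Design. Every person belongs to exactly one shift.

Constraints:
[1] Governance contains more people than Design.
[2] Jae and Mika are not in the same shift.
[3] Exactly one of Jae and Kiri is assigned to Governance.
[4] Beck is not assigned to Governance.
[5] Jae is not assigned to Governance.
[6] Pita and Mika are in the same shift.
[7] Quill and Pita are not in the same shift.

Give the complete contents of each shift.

From (4): Beck ∉ Governance.
From (5): Jae ∉ Governance.
(3) (exactly one): Kiri ∈ Governance.
Only one shift left: Jae ∈ Design.
Only one shift left: Beck ∈ Design.
(2): Mika ∉ Design.
(6): Pita matches Mika: Pita ∉ Design.
Only one shift left: Mika ∈ Governance.
Only one shift left: Pita ∈ Governance.
(7): Quill ∉ Governance.
Only one shift left: Quill ∈ Design.
Suppose Zubin ∉ Governance: no assignment then satisfies all the clues, so Zubin ∈ Governance.

Governance = {Kiri, Mika, Pita, Zubin}; Design = {Beck, Jae, Quill}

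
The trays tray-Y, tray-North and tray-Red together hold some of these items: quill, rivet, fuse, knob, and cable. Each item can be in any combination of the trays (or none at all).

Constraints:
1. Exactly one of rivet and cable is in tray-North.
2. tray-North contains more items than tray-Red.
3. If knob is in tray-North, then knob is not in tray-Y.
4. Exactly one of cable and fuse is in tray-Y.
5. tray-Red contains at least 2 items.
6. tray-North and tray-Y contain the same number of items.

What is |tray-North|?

3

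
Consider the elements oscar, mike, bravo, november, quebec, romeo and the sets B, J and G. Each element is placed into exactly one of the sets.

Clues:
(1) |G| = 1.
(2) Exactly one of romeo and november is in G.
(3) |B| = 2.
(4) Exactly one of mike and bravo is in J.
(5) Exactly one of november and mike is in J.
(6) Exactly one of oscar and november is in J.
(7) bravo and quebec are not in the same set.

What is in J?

J = {mike, oscar, quebec}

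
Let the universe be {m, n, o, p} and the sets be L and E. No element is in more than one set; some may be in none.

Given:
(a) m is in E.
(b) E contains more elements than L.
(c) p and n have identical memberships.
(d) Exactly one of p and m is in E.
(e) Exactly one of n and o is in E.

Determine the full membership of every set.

L = {}; E = {m, o}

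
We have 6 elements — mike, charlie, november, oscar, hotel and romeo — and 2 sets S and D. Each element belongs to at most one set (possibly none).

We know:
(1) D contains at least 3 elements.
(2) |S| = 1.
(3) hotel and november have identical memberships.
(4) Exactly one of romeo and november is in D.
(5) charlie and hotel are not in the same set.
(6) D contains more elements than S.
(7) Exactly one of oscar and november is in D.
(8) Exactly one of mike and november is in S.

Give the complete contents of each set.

S = {mike}; D = {charlie, oscar, romeo}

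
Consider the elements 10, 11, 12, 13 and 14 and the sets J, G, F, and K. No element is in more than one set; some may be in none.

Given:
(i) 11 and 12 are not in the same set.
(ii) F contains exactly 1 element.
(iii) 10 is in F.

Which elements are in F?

F = {10}

From (iii): 10 ∈ F.
(ii): F already has 1, so the rest are out.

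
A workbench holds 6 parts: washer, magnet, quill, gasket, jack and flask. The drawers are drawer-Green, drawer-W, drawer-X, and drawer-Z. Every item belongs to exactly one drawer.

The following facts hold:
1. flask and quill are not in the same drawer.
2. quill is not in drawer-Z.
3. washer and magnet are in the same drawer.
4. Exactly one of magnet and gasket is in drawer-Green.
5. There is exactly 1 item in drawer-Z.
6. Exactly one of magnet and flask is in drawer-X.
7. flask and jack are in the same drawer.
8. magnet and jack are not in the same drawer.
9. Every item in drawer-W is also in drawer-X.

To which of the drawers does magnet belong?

magnet: drawer-Green

From (2): quill ∉ drawer-Z.
Suppose magnet ∉ drawer-Green: no assignment then satisfies all the clues, so magnet ∈ drawer-Green.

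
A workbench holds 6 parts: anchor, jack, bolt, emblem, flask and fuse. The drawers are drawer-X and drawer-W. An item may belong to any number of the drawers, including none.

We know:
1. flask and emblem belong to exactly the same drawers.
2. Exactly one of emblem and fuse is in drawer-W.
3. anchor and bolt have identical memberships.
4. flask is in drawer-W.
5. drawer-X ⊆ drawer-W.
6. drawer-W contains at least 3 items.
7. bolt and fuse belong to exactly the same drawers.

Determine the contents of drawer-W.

drawer-W = {emblem, flask, jack}

From (4): flask ∈ drawer-W.
(1): emblem matches flask: emblem ∈ drawer-W.
(2) (exactly one): fuse ∉ drawer-W.
(5) contrapositive: fuse ∉ drawer-X.
(7): bolt matches fuse: bolt ∉ drawer-X.
(7): bolt matches fuse: bolt ∉ drawer-W.
(3): anchor matches bolt: anchor ∉ drawer-X.
(3): anchor matches bolt: anchor ∉ drawer-W.
(6): only 3 candidates remain for drawer-W, so all are in.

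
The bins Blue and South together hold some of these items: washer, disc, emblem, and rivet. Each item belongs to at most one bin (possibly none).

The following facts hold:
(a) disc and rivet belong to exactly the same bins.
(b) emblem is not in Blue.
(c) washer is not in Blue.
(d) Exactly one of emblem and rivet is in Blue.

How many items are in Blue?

From (b): emblem ∉ Blue.
From (c): washer ∉ Blue.
(d) (exactly one): rivet ∈ Blue.
(a): disc matches rivet: disc ∈ Blue.

2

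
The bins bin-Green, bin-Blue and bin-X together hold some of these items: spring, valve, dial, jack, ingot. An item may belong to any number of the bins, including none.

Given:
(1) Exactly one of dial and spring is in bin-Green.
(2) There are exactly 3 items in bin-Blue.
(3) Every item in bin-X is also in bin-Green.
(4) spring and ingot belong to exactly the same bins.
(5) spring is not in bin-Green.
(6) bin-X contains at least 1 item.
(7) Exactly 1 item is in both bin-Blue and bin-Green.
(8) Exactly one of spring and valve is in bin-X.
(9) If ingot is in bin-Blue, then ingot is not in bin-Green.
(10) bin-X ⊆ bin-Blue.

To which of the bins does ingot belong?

From (5): spring ∉ bin-Green.
(1) (exactly one): dial ∈ bin-Green.
(3) contrapositive: spring ∉ bin-X.
(4): ingot matches spring: ingot ∉ bin-Green.
(4): ingot matches spring: ingot ∉ bin-X.
(8) (exactly one): valve ∈ bin-X.
(10) with valve ∈ bin-X: valve ∈ bin-Blue.
(3) with valve ∈ bin-X: valve ∈ bin-Green.
Suppose ingot ∉ bin-Blue: no assignment then satisfies all the clues, so ingot ∈ bin-Blue.

ingot: bin-Blue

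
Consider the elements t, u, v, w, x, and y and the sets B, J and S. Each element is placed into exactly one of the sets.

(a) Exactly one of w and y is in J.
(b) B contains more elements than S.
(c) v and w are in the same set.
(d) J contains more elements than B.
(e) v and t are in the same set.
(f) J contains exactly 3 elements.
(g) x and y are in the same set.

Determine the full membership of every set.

B = {x, y}; J = {t, v, w}; S = {u}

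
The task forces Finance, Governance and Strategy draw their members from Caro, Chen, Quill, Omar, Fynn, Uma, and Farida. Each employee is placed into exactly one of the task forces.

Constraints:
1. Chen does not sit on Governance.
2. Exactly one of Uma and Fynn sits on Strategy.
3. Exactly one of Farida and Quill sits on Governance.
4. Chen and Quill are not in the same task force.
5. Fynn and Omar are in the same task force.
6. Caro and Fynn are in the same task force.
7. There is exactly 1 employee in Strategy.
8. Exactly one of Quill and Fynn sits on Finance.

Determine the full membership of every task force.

Finance = {Caro, Chen, Farida, Fynn, Omar}; Governance = {Quill}; Strategy = {Uma}

From (1): Chen ∉ Governance.
Suppose Caro ∉ Finance: no assignment then satisfies all the clues, so Caro ∈ Finance.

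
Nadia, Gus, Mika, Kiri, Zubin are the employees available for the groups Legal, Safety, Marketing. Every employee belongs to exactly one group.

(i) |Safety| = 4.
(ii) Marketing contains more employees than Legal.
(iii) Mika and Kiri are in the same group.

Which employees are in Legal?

Legal = {}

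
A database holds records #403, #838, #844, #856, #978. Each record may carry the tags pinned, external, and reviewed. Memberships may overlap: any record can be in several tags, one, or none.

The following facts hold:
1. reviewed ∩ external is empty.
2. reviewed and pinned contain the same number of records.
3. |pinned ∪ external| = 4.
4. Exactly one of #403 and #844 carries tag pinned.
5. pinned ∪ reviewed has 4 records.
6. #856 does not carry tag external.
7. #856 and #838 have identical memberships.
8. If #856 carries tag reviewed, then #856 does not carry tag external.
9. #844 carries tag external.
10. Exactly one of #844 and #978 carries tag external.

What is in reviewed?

reviewed = {#838, #856, #978}

From (6): #856 ∉ external.
From (9): #844 ∈ external.
(1) (disjoint): #844 ∉ reviewed.
(7): #838 matches #856: #838 ∉ external.
(10) (exactly one): #978 ∉ external.
Suppose #403 ∈ reviewed: no assignment then satisfies all the clues, so #403 ∉ reviewed.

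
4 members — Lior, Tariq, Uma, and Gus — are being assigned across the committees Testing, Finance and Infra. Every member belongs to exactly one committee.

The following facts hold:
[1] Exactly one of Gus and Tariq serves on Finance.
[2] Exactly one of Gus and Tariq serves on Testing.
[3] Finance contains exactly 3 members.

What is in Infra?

Infra = {}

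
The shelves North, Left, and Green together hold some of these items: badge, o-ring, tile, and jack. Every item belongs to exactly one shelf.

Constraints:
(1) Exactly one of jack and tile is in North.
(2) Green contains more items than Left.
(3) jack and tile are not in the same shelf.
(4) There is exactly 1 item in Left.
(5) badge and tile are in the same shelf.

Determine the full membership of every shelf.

North = {jack}; Left = {o-ring}; Green = {badge, tile}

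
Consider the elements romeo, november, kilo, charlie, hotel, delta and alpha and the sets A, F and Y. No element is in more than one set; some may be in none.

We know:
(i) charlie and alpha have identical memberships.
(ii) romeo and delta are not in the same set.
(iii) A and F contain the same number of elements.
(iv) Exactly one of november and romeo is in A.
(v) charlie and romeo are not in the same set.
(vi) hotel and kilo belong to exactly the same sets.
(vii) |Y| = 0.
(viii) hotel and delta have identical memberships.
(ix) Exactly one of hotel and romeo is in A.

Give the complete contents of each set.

A = {romeo}; F = {november}; Y = {}

(vii): Y already has 0, so the rest are out.
Suppose romeo ∉ A: no assignment then satisfies all the clues, so romeo ∈ A.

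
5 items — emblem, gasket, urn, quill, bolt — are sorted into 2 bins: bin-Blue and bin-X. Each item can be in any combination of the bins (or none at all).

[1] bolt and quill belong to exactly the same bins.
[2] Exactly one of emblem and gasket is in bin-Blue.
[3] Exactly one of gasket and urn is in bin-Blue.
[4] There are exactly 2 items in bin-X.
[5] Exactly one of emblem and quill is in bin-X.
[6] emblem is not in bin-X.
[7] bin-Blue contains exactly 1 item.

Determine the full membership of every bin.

bin-Blue = {gasket}; bin-X = {bolt, quill}

From (6): emblem ∉ bin-X.
(5) (exactly one): quill ∈ bin-X.
(1): bolt matches quill: bolt ∈ bin-X.
(4): bin-X already has 2, so the rest are out.
Suppose emblem ∈ bin-Blue: no assignment then satisfies all the clues, so emblem ∉ bin-Blue.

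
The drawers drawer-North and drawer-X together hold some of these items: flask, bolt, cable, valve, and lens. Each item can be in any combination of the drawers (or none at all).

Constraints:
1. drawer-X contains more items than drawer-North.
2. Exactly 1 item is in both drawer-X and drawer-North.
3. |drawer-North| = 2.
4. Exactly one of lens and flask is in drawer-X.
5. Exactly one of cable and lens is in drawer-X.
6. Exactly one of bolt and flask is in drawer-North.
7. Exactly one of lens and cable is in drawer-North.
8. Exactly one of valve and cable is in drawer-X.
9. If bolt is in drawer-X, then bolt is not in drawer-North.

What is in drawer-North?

drawer-North = {flask, lens}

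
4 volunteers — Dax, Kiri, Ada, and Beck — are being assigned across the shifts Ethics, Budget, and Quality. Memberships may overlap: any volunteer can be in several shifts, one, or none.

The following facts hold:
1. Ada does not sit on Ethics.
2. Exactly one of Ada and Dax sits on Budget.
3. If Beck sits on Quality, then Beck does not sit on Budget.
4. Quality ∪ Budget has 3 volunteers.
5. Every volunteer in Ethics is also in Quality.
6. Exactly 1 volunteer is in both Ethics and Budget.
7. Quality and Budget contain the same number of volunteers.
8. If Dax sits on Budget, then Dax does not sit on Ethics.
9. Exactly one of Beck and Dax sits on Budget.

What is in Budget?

Budget = {Dax, Kiri}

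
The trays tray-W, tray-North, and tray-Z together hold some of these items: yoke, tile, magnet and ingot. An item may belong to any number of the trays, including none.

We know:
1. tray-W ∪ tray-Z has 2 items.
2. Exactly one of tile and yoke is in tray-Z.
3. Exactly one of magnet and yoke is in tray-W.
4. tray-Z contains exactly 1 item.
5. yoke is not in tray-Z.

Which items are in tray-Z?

From (5): yoke ∉ tray-Z.
(2) (exactly one): tile ∈ tray-Z.
(4): tray-Z already has 1, so the rest are out.

tray-Z = {tile}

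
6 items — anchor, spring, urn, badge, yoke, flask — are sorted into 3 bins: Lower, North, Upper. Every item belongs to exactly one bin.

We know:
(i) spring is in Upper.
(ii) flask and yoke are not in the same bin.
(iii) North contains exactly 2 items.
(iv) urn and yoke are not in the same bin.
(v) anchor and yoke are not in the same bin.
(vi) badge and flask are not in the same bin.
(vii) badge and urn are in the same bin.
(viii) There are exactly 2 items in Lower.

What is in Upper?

Upper = {spring, yoke}

From (i): spring ∈ Upper.
Suppose anchor ∈ Upper: no assignment then satisfies all the clues, so anchor ∉ Upper.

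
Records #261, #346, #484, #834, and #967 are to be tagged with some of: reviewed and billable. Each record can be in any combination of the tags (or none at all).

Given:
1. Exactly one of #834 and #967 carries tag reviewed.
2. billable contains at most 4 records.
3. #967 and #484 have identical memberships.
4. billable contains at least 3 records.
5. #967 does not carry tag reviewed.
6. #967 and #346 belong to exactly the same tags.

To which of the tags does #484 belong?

From (5): #967 ∉ reviewed.
(1) (exactly one): #834 ∈ reviewed.
(3): #484 matches #967: #484 ∉ reviewed.
(6): #346 matches #967: #346 ∉ reviewed.
Suppose #484 ∉ billable: no assignment then satisfies all the clues, so #484 ∈ billable.

#484: billable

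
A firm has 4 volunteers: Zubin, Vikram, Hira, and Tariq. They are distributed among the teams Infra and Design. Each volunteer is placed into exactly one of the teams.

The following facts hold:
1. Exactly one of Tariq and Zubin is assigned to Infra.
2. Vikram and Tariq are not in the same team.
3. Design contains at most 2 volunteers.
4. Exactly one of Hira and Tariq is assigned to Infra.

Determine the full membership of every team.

Infra = {Hira, Vikram, Zubin}; Design = {Tariq}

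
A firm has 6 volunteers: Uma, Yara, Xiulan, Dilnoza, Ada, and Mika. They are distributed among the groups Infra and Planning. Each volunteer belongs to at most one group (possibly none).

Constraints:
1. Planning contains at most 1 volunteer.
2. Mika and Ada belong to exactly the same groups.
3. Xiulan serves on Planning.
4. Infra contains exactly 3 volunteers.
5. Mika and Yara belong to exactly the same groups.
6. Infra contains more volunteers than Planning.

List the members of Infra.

Infra = {Ada, Mika, Yara}

From (3): Xiulan ∈ Planning.
(1): Planning already has 1, so the rest are out.
Suppose Uma ∈ Infra: no assignment then satisfies all the clues, so Uma ∉ Infra.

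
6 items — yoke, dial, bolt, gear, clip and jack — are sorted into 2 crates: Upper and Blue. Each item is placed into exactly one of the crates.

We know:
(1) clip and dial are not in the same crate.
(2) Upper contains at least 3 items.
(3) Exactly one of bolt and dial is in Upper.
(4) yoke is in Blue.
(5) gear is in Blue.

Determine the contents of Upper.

Upper = {bolt, clip, jack}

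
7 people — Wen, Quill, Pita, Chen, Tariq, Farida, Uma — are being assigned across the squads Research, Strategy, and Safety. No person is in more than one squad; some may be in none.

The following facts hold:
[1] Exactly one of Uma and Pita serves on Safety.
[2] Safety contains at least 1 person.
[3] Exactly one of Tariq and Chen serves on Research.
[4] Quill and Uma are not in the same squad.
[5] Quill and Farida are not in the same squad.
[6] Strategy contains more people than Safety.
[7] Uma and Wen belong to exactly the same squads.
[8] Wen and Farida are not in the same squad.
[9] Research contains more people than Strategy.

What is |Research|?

3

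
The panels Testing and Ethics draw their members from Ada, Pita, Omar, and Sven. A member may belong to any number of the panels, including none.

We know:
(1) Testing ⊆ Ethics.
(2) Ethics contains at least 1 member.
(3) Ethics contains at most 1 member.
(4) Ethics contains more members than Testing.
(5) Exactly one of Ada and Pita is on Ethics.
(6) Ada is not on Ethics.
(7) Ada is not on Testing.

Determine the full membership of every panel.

Testing = {}; Ethics = {Pita}

From (6): Ada ∉ Ethics.
From (7): Ada ∉ Testing.
(5) (exactly one): Pita ∈ Ethics.
(3): Ethics already has 1, so the rest are out.
(1) contrapositive: Omar ∉ Testing.
(1) contrapositive: Sven ∉ Testing.
Suppose Pita ∈ Testing: no assignment then satisfies all the clues, so Pita ∉ Testing.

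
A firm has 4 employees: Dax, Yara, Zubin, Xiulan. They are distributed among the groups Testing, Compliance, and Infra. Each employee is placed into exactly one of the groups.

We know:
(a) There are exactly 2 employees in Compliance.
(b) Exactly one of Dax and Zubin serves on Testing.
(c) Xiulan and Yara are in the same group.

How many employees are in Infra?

1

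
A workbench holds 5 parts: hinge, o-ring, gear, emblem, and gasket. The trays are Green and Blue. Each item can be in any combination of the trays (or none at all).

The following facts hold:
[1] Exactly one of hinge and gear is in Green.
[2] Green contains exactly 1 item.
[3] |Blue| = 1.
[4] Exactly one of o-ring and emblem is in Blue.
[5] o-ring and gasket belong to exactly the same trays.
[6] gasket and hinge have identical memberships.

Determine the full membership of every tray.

Green = {gear}; Blue = {emblem}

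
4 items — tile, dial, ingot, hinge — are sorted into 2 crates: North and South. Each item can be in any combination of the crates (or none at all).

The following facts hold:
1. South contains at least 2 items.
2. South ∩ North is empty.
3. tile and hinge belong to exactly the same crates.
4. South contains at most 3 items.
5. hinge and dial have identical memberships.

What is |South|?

3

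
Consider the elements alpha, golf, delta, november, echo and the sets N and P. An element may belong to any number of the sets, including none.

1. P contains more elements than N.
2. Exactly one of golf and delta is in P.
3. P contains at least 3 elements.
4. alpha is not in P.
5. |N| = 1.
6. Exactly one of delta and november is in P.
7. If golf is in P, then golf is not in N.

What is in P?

P = {echo, golf, november}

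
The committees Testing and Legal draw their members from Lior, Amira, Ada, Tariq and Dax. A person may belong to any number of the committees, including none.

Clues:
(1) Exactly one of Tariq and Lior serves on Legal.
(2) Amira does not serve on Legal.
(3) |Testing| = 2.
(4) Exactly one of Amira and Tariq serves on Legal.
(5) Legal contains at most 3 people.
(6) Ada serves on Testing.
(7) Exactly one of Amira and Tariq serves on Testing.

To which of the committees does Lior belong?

Lior: none

From (2): Amira ∉ Legal.
From (6): Ada ∈ Testing.
(4) (exactly one): Tariq ∈ Legal.
(1) (exactly one): Lior ∉ Legal.
Suppose Lior ∈ Testing: no assignment then satisfies all the clues, so Lior ∉ Testing.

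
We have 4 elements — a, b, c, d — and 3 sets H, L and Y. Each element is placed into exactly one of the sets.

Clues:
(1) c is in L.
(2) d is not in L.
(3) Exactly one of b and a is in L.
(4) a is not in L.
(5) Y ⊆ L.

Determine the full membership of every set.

H = {a, d}; L = {b, c}; Y = {}

From (1): c ∈ L.
From (2): d ∉ L.
From (4): a ∉ L.
(3) (exactly one): b ∈ L.
(5) contrapositive: a ∉ Y.
(5) contrapositive: d ∉ Y.
Only one set left: a ∈ H.
Only one set left: d ∈ H.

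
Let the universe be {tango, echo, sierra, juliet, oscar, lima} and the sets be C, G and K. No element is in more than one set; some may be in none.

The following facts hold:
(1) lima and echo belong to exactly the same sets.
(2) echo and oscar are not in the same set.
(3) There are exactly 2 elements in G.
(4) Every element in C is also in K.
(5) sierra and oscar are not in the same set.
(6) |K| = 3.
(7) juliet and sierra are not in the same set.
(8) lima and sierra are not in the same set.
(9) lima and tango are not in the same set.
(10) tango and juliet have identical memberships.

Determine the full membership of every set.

C = {}; G = {echo, lima}; K = {juliet, oscar, tango}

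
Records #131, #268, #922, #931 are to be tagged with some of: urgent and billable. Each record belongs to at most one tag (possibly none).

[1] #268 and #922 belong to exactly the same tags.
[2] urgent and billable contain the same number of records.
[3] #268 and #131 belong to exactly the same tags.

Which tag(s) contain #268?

#268: none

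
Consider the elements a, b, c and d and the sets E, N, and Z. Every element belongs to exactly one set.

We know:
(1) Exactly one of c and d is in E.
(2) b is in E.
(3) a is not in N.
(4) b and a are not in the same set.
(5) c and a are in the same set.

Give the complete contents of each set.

From (2): b ∈ E.
From (3): a ∉ N.
(4): a ∉ E.
(5): c matches a: c ∉ E.
(5): c matches a: c ∉ N.
Only one set left: a ∈ Z.
Only one set left: c ∈ Z.
(1) (exactly one): d ∈ E.

E = {b, d}; N = {}; Z = {a, c}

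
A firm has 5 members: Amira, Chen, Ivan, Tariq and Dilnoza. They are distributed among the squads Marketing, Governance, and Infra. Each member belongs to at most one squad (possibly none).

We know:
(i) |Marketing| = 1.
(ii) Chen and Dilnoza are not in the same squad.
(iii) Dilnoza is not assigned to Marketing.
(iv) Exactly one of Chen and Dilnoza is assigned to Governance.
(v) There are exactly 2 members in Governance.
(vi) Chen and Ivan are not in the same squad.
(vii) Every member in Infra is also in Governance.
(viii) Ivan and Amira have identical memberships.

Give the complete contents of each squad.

Marketing = {Chen}; Governance = {Dilnoza, Tariq}; Infra = {}

From (iii): Dilnoza ∉ Marketing.
Suppose Amira ∈ Marketing: no assignment then satisfies all the clues, so Amira ∉ Marketing.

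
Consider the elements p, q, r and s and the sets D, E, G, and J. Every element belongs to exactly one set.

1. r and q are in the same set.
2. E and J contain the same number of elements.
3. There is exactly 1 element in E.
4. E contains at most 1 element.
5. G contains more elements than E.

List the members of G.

G = {q, r}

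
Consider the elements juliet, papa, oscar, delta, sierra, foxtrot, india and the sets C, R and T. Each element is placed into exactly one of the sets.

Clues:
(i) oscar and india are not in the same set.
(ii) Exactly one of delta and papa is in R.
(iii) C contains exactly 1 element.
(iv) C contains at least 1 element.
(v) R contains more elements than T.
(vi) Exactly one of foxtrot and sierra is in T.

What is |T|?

2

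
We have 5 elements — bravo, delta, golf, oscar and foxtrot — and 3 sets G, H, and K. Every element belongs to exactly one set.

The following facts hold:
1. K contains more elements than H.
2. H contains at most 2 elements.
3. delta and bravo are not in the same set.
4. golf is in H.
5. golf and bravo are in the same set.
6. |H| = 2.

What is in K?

K = {delta, foxtrot, oscar}

From (4): golf ∈ H.
(5): bravo matches golf: bravo ∉ G.
(5): bravo matches golf: bravo ∈ H.
(6): H already has 2, so the rest are out.
Suppose delta ∉ K: no assignment then satisfies all the clues, so delta ∈ K.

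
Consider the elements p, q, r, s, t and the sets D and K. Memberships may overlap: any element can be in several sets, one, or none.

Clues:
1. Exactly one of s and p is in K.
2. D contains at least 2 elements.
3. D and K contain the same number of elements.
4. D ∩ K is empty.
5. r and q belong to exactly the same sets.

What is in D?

D = {q, r}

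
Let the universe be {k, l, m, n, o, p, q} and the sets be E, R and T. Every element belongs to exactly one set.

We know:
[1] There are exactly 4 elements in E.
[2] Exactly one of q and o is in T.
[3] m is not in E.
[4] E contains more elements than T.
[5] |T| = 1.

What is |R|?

From (3): m ∉ E.
Suppose k ∈ T: no assignment then satisfies all the clues, so k ∉ T.

2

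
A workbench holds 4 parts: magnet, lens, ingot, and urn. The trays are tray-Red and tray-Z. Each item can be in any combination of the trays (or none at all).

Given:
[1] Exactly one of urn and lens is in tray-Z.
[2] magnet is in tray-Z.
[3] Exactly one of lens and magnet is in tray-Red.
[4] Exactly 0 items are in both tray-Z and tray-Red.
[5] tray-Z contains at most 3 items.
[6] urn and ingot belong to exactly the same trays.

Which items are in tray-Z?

tray-Z = {ingot, magnet, urn}

From (2): magnet ∈ tray-Z.
Suppose lens ∈ tray-Z: no assignment then satisfies all the clues, so lens ∉ tray-Z.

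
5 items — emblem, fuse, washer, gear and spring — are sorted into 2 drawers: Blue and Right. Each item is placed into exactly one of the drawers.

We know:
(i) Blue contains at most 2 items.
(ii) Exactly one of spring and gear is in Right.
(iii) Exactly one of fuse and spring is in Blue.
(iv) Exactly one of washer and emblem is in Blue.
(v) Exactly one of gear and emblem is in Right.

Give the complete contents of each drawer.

Blue = {emblem, spring}; Right = {fuse, gear, washer}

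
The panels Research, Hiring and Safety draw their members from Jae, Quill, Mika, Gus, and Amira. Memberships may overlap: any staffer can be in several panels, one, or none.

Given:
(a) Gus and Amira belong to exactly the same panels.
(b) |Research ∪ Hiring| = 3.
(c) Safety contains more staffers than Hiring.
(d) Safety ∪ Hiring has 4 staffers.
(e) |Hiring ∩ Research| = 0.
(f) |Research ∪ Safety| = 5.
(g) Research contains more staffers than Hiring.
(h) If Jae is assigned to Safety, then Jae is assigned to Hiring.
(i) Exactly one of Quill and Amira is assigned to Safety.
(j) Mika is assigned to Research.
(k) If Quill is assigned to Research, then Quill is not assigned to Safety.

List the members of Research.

From (j): Mika ∈ Research.
Suppose Jae ∈ Research: no assignment then satisfies all the clues, so Jae ∉ Research.

Research = {Mika, Quill}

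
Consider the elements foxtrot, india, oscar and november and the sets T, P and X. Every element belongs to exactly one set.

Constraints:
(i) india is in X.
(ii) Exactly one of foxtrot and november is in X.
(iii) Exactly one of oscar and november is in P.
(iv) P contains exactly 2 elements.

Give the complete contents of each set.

T = {}; P = {foxtrot, oscar}; X = {india, november}

From (i): india ∈ X.
Suppose foxtrot ∈ T: no assignment then satisfies all the clues, so foxtrot ∉ T.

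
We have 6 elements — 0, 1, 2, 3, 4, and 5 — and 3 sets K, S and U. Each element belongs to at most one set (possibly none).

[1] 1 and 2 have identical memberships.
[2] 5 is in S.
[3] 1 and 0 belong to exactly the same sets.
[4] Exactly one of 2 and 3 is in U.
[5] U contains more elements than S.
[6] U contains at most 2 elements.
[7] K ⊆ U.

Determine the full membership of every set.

From (2): 5 ∈ S.
Suppose 0 ∈ K: no assignment then satisfies all the clues, so 0 ∉ K.

K = {}; S = {5}; U = {3, 4}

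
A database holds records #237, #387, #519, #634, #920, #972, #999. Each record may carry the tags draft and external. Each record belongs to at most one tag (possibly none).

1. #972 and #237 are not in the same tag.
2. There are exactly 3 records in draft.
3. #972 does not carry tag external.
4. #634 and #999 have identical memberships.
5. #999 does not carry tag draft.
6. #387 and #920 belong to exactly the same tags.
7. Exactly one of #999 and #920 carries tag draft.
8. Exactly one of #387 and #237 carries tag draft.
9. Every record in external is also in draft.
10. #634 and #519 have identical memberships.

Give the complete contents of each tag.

draft = {#387, #920, #972}; external = {}

From (3): #972 ∉ external.
From (5): #999 ∉ draft.
(4): #634 matches #999: #634 ∉ draft.
(7) (exactly one): #920 ∈ draft.
(9) contrapositive: #634 ∉ external.
(9) contrapositive: #999 ∉ external.
(10): #519 matches #634: #519 ∉ draft.
(10): #519 matches #634: #519 ∉ external.
(6): #387 matches #920: #387 ∈ draft.
(8) (exactly one): #237 ∉ draft.
(9) contrapositive: #237 ∉ external.
(2): only 3 candidates remain for draft, so all are in.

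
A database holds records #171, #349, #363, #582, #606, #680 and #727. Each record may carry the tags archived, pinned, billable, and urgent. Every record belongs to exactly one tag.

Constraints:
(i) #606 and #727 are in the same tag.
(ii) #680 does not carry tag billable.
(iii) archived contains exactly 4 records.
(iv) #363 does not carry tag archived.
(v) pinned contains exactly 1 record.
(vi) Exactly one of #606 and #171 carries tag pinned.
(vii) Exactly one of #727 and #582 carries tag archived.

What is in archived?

archived = {#349, #606, #680, #727}

From (ii): #680 ∉ billable.
From (iv): #363 ∉ archived.
Suppose #171 ∈ archived: no assignment then satisfies all the clues, so #171 ∉ archived.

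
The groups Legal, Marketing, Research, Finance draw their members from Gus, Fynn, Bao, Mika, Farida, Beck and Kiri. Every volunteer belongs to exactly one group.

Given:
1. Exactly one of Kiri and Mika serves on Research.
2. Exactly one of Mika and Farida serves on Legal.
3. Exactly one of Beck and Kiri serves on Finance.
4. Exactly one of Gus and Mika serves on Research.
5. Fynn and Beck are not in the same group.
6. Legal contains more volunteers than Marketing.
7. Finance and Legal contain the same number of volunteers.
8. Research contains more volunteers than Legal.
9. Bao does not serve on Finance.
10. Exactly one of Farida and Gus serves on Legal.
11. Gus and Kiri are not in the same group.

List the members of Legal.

Legal = {Farida, Kiri}

From (9): Bao ∉ Finance.
Suppose Gus ∈ Legal: no assignment then satisfies all the clues, so Gus ∉ Legal.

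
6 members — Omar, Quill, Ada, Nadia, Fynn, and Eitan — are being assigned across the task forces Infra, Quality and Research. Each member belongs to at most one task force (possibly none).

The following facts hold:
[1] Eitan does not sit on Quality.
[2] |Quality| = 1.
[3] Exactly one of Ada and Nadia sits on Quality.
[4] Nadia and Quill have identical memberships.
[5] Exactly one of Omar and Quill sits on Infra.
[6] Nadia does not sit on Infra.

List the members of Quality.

Quality = {Ada}

From (1): Eitan ∉ Quality.
From (6): Nadia ∉ Infra.
(4): Quill matches Nadia: Quill ∉ Infra.
(5) (exactly one): Omar ∈ Infra.
Suppose Quill ∈ Quality: no assignment then satisfies all the clues, so Quill ∉ Quality.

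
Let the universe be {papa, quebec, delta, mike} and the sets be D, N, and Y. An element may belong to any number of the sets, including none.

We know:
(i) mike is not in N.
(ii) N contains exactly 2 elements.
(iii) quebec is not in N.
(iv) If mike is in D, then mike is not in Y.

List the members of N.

N = {delta, papa}

From (i): mike ∉ N.
From (iii): quebec ∉ N.
(ii): only 2 candidates remain for N, so all are in.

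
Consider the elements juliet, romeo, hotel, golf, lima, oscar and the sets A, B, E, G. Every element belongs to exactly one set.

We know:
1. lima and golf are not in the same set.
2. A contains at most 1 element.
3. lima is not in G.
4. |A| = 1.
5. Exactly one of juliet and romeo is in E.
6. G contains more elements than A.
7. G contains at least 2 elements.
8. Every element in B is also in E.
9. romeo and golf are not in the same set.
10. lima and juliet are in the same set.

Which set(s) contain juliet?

juliet: E

From (3): lima ∉ G.
(10): juliet matches lima: juliet ∉ G.
Suppose juliet ∈ A: no assignment then satisfies all the clues, so juliet ∉ A.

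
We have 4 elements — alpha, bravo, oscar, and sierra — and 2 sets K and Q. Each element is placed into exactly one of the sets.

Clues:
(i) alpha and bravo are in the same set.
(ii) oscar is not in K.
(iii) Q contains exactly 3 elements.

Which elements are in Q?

Q = {alpha, bravo, oscar}

From (ii): oscar ∉ K.
Only one set left: oscar ∈ Q.
Suppose alpha ∉ Q: no assignment then satisfies all the clues, so alpha ∈ Q.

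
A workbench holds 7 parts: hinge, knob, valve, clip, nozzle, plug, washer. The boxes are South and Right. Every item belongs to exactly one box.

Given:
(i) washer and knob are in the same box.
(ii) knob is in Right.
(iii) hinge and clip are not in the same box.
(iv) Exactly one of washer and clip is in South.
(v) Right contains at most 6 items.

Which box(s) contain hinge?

From (ii): knob ∈ Right.
(i): washer matches knob: washer ∉ South.
(i): washer matches knob: washer ∈ Right.
(iv) (exactly one): clip ∈ South.
(iii): hinge ∉ South.
Only one box left: hinge ∈ Right.

hinge: Right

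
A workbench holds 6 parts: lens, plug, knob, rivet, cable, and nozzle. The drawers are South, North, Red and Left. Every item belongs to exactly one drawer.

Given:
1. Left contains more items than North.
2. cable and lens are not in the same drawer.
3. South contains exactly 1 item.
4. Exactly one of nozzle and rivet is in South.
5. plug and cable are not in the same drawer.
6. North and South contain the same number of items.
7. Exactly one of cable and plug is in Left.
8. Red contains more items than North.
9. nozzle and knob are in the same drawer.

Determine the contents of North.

North = {cable}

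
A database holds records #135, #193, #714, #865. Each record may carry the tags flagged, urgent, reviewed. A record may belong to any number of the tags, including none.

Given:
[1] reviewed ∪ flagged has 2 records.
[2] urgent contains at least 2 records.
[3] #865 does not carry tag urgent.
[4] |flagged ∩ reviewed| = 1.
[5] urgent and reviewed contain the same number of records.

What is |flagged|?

1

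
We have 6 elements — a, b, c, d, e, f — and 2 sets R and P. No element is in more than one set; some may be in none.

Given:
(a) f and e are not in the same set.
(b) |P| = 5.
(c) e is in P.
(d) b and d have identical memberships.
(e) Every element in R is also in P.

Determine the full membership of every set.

R = {}; P = {a, b, c, d, e}

From (c): e ∈ P.
(a): f ∉ P.
(b): only 5 candidates remain for P, so all are in.
(e) contrapositive: f ∉ R.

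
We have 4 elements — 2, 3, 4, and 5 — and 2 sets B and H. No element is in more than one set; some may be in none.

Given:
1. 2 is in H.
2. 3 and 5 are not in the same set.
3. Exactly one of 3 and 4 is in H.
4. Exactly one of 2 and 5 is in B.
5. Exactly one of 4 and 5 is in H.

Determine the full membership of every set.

B = {5}; H = {2, 4}

From (1): 2 ∈ H.
(4) (exactly one): 5 ∈ B.
(5) (exactly one): 4 ∈ H.
(2): 3 ∉ B.
(3) (exactly one): 3 ∉ H.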